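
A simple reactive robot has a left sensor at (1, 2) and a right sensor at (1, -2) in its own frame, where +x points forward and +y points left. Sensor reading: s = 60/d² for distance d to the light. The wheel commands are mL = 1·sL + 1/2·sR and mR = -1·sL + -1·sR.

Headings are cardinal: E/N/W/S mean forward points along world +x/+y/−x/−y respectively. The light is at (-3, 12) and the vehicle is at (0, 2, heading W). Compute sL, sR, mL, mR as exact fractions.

15/37 15/17 1065/1258 -810/629

left sensor world pos  = (-1, 0); dL² = 148
right sensor world pos = (-1, 4); dR² = 68
sL = 60/148 = 15/37
sR = 60/68 = 15/17
mL = 1·sL + 1/2·sR = 1065/1258
mR = -1·sL + -1·sR = -810/629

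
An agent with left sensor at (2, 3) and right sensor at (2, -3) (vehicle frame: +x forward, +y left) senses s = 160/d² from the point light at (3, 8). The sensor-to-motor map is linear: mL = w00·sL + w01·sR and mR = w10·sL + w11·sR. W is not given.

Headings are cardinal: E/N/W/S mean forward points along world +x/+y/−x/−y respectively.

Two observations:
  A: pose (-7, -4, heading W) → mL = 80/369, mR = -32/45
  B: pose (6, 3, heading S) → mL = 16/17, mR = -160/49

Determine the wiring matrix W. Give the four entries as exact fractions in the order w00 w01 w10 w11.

1/2 0 0 -1

obs A: pose=(-7,-4,W) → sL=160/369, sR=32/45, mL=80/369, mR=-32/45
obs B: pose=(6,3,S) → sL=32/17, sR=160/49, mL=16/17, mR=-160/49
sensor matrix S = [[160/369, 32/45], [32/17, 160/49]]; det S = 118784/1536885
solve [mL_A; mL_B] = S·[w00; w01] and [mR_A; mR_B] = S·[w10; w11]:
  w00 = 1/2, w01 = 0, w10 = 0, w11 = -1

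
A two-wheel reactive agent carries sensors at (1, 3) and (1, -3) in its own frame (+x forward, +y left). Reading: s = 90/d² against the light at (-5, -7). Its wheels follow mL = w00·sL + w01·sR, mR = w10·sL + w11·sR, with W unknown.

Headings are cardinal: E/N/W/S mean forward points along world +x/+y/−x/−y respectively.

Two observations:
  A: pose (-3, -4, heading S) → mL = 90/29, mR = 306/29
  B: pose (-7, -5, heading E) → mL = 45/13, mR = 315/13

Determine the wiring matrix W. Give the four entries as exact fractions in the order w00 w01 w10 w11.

1 0 1/2 1/2

obs A: pose=(-3,-4,S) → sL=90/29, sR=18, mL=90/29, mR=306/29
obs B: pose=(-7,-5,E) → sL=45/13, sR=45, mL=45/13, mR=315/13
sensor matrix S = [[90/29, 18], [45/13, 45]]; det S = 29160/377
solve [mL_A; mL_B] = S·[w00; w01] and [mR_A; mR_B] = S·[w10; w11]:
  w00 = 1, w01 = 0, w10 = 1/2, w11 = 1/2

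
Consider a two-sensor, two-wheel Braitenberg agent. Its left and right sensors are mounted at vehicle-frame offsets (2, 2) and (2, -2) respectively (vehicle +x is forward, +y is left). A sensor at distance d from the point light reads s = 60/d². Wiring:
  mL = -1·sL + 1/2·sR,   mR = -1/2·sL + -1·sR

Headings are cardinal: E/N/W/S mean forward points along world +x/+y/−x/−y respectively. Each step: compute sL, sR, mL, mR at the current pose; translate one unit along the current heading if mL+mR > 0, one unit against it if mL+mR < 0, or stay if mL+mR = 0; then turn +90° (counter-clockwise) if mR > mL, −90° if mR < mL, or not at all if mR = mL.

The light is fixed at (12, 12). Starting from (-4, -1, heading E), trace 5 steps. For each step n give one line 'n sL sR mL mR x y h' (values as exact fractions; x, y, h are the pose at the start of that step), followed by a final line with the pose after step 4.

n=0: pose=(-4,-1,E); sL=60/317, sR=60/421; mL=-15750/133457, mR=-31650/133457; mL+mR=-47400/133457 → advance -1; mR−mL=-15900/133457 → turn -1·90°
n=1: pose=(-5,-1,S); sL=2/15, sR=30/293; mL=-361/4395, mR=-743/4395; mL+mR=-368/1465 → advance -1; mR−mL=-382/4395 → turn -1·90°
n=2: pose=(-5,0,W); sL=60/557, sR=60/461; mL=-10950/256777, mR=-47250/256777; mL+mR=-58200/256777 → advance -1; mR−mL=-36300/256777 → turn -1·90°
n=3: pose=(-4,0,N); sL=15/106, sR=15/74; mL=-315/7844, mR=-2145/7844; mL+mR=-615/1961 → advance -1; mR−mL=-915/3922 → turn -1·90°
n=4: pose=(-4,-1,E); sL=60/317, sR=60/421; mL=-15750/133457, mR=-31650/133457; mL+mR=-47400/133457 → advance -1; mR−mL=-15900/133457 → turn -1·90°

0 60/317 60/421 -15750/133457 -31650/133457 -4 -1 E
1 2/15 30/293 -361/4395 -743/4395 -5 -1 S
2 60/557 60/461 -10950/256777 -47250/256777 -5 0 W
3 15/106 15/74 -315/7844 -2145/7844 -4 0 N
4 60/317 60/421 -15750/133457 -31650/133457 -4 -1 E
final -5 -1 S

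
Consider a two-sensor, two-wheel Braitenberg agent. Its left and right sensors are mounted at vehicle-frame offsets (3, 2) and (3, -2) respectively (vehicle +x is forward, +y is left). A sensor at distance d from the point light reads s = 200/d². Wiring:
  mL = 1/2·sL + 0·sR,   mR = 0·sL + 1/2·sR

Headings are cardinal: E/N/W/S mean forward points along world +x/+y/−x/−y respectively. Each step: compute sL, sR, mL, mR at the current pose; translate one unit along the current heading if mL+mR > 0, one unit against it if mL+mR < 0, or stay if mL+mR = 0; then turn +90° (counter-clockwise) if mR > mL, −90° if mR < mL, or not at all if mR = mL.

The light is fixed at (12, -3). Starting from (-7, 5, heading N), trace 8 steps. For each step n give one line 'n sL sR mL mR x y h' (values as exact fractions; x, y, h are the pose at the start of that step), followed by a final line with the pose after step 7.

0 100/281 20/41 50/281 10/41 -7 5 N
1 200/533 40/121 100/533 20/121 -7 6 W
2 50/157 50/117 25/157 25/117 -8 6 N
3 200/593 200/673 100/593 100/673 -8 7 W
4 100/349 20/53 50/349 10/53 -9 7 N
5 200/657 40/149 100/657 20/149 -9 8 W
6 50/193 50/149 25/193 25/149 -10 8 N
7 8/29 200/821 4/29 100/821 -10 9 W
final -11 9 N

n=0: pose=(-7,5,N); sL=100/281, sR=20/41; mL=50/281, mR=10/41; mL+mR=4860/11521 → advance +1; mR−mL=760/11521 → turn +1·90°
n=1: pose=(-7,6,W); sL=200/533, sR=40/121; mL=100/533, mR=20/121; mL+mR=22760/64493 → advance +1; mR−mL=-1440/64493 → turn -1·90°
n=2: pose=(-8,6,N); sL=50/157, sR=50/117; mL=25/157, mR=25/117; mL+mR=6850/18369 → advance +1; mR−mL=1000/18369 → turn +1·90°
n=3: pose=(-8,7,W); sL=200/593, sR=200/673; mL=100/593, mR=100/673; mL+mR=126600/399089 → advance +1; mR−mL=-8000/399089 → turn -1·90°
n=4: pose=(-9,7,N); sL=100/349, sR=20/53; mL=50/349, mR=10/53; mL+mR=6140/18497 → advance +1; mR−mL=840/18497 → turn +1·90°
n=5: pose=(-9,8,W); sL=200/657, sR=40/149; mL=100/657, mR=20/149; mL+mR=28040/97893 → advance +1; mR−mL=-1760/97893 → turn -1·90°
n=6: pose=(-10,8,N); sL=50/193, sR=50/149; mL=25/193, mR=25/149; mL+mR=8550/28757 → advance +1; mR−mL=1100/28757 → turn +1·90°
n=7: pose=(-10,9,W); sL=8/29, sR=200/821; mL=4/29, mR=100/821; mL+mR=6184/23809 → advance +1; mR−mL=-384/23809 → turn -1·90°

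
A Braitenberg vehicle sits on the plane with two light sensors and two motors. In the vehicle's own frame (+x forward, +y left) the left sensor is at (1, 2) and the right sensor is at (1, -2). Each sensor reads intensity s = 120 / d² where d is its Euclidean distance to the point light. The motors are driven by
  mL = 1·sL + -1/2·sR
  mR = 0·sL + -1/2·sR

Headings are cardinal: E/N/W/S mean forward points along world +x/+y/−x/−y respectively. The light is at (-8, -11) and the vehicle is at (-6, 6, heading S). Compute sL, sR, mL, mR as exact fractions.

left sensor world pos  = (-4, 5); dL² = 272
right sensor world pos = (-8, 5); dR² = 256
sL = 120/272 = 15/34
sR = 120/256 = 15/32
mL = 1·sL + -1/2·sR = 225/1088
mR = 0·sL + -1/2·sR = -15/64

15/34 15/32 225/1088 -15/64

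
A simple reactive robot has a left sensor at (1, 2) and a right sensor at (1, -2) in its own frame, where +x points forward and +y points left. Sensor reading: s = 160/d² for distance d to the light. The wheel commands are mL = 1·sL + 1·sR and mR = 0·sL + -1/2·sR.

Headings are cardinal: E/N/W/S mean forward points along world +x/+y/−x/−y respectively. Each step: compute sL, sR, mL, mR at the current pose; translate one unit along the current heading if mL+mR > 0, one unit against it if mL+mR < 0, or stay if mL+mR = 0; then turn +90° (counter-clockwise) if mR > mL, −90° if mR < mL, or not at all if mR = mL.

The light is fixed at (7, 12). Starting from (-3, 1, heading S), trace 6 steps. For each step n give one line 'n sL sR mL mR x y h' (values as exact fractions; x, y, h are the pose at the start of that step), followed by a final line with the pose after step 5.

n=0: pose=(-3,1,S); sL=10/13, sR=5/9; mL=155/117, mR=-5/18; mL+mR=245/234 → advance +1; mR−mL=-125/78 → turn -1·90°
n=1: pose=(-3,0,W); sL=160/317, sR=160/221; mL=86080/70057, mR=-80/221; mL+mR=60720/70057 → advance +1; mR−mL=-111440/70057 → turn -1·90°
n=2: pose=(-4,0,N); sL=16/29, sR=80/101; mL=3936/2929, mR=-40/101; mL+mR=2776/2929 → advance +1; mR−mL=-5096/2929 → turn -1·90°
n=3: pose=(-4,1,E); sL=160/181, sR=160/269; mL=72000/48689, mR=-80/269; mL+mR=57520/48689 → advance +1; mR−mL=-86480/48689 → turn -1·90°
n=4: pose=(-3,1,S); sL=10/13, sR=5/9; mL=155/117, mR=-5/18; mL+mR=245/234 → advance +1; mR−mL=-125/78 → turn -1·90°
n=5: pose=(-3,0,W); sL=160/317, sR=160/221; mL=86080/70057, mR=-80/221; mL+mR=60720/70057 → advance +1; mR−mL=-111440/70057 → turn -1·90°

0 10/13 5/9 155/117 -5/18 -3 1 S
1 160/317 160/221 86080/70057 -80/221 -3 0 W
2 16/29 80/101 3936/2929 -40/101 -4 0 N
3 160/181 160/269 72000/48689 -80/269 -4 1 E
4 10/13 5/9 155/117 -5/18 -3 1 S
5 160/317 160/221 86080/70057 -80/221 -3 0 W
final -4 0 N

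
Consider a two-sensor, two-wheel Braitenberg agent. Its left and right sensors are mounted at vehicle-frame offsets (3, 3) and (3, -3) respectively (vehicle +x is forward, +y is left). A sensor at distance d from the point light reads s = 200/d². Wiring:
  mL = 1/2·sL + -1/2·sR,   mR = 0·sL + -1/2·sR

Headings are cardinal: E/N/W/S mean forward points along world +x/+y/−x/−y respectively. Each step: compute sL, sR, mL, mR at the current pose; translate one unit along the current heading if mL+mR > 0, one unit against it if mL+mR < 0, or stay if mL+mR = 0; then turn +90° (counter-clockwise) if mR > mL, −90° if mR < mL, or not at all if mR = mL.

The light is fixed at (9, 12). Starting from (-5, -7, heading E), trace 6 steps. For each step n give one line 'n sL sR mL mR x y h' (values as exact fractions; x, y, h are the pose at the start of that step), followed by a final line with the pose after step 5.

0 200/377 40/121 4560/45617 -20/121 -5 -7 E
1 50/157 25/101 1125/31714 -25/202 -6 -7 S
2 40/153 200/549 -160/3111 -100/549 -6 -6 W
3 100/257 100/173 -4200/44461 -50/173 -5 -6 N
4 200/377 40/121 4560/45617 -20/121 -5 -7 E
5 50/157 25/101 1125/31714 -25/202 -6 -7 S
final -6 -6 W

n=0: pose=(-5,-7,E); sL=200/377, sR=40/121; mL=4560/45617, mR=-20/121; mL+mR=-2980/45617 → advance -1; mR−mL=-100/377 → turn -1·90°
n=1: pose=(-6,-7,S); sL=50/157, sR=25/101; mL=1125/31714, mR=-25/202; mL+mR=-1400/15857 → advance -1; mR−mL=-25/157 → turn -1·90°
n=2: pose=(-6,-6,W); sL=40/153, sR=200/549; mL=-160/3111, mR=-100/549; mL+mR=-2180/9333 → advance -1; mR−mL=-20/153 → turn -1·90°
n=3: pose=(-5,-6,N); sL=100/257, sR=100/173; mL=-4200/44461, mR=-50/173; mL+mR=-17050/44461 → advance -1; mR−mL=-50/257 → turn -1·90°
n=4: pose=(-5,-7,E); sL=200/377, sR=40/121; mL=4560/45617, mR=-20/121; mL+mR=-2980/45617 → advance -1; mR−mL=-100/377 → turn -1·90°
n=5: pose=(-6,-7,S); sL=50/157, sR=25/101; mL=1125/31714, mR=-25/202; mL+mR=-1400/15857 → advance -1; mR−mL=-25/157 → turn -1·90°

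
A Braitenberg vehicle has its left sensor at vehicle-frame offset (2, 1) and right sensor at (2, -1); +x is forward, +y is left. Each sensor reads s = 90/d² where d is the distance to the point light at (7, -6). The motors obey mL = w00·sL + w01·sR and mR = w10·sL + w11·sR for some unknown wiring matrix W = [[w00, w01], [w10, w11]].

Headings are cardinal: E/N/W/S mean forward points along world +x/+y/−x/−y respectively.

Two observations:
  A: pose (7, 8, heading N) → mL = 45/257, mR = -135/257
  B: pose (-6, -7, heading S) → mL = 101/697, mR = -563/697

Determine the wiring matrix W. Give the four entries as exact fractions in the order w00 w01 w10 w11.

-1/2 1 -1 -1/2

obs A: pose=(7,8,N) → sL=90/257, sR=90/257, mL=45/257, mR=-135/257
obs B: pose=(-6,-7,S) → sL=10/17, sR=18/41, mL=101/697, mR=-563/697
sensor matrix S = [[90/257, 90/257], [10/17, 18/41]]; det S = -9360/179129
solve [mL_A; mL_B] = S·[w00; w01] and [mR_A; mR_B] = S·[w10; w11]:
  w00 = -1/2, w01 = 1, w10 = -1, w11 = -1/2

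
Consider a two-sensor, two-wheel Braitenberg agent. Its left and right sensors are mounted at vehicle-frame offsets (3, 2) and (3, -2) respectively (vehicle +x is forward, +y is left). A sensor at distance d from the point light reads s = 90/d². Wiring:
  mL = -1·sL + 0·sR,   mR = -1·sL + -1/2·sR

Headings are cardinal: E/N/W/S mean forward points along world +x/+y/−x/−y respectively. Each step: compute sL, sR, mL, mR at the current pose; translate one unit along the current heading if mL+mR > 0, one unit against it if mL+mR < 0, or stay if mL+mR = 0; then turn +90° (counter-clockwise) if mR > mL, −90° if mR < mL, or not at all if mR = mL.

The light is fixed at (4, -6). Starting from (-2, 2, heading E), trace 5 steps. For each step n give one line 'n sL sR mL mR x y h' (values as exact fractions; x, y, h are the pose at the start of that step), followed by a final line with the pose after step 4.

n=0: pose=(-2,2,E); sL=90/109, sR=2; mL=-90/109, mR=-199/109; mL+mR=-289/109 → advance -1; mR−mL=-1 → turn -1·90°
n=1: pose=(-3,2,S); sL=9/5, sR=45/53; mL=-9/5, mR=-1179/530; mL+mR=-2133/530 → advance -1; mR−mL=-45/106 → turn -1·90°
n=2: pose=(-3,3,W); sL=90/149, sR=90/221; mL=-90/149, mR=-26595/32929; mL+mR=-46485/32929 → advance -1; mR−mL=-45/221 → turn -1·90°
n=3: pose=(-2,3,N); sL=45/104, sR=9/16; mL=-45/104, mR=-297/416; mL+mR=-477/416 → advance -1; mR−mL=-9/32 → turn -1·90°
n=4: pose=(-2,2,E); sL=90/109, sR=2; mL=-90/109, mR=-199/109; mL+mR=-289/109 → advance -1; mR−mL=-1 → turn -1·90°

0 90/109 2 -90/109 -199/109 -2 2 E
1 9/5 45/53 -9/5 -1179/530 -3 2 S
2 90/149 90/221 -90/149 -26595/32929 -3 3 W
3 45/104 9/16 -45/104 -297/416 -2 3 N
4 90/109 2 -90/109 -199/109 -2 2 E
final -3 2 S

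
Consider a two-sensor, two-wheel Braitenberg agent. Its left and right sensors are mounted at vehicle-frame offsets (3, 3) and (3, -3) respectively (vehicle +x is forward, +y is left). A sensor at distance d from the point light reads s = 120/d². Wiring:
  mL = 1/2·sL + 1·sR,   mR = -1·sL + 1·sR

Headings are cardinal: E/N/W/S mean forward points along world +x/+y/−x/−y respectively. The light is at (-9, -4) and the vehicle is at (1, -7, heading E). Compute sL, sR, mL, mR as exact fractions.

120/169 24/41 6516/6929 -864/6929

left sensor world pos  = (4, -4); dL² = 169
right sensor world pos = (4, -10); dR² = 205
sL = 120/169 = 120/169
sR = 120/205 = 24/41
mL = 1/2·sL + 1·sR = 6516/6929
mR = -1·sL + 1·sR = -864/6929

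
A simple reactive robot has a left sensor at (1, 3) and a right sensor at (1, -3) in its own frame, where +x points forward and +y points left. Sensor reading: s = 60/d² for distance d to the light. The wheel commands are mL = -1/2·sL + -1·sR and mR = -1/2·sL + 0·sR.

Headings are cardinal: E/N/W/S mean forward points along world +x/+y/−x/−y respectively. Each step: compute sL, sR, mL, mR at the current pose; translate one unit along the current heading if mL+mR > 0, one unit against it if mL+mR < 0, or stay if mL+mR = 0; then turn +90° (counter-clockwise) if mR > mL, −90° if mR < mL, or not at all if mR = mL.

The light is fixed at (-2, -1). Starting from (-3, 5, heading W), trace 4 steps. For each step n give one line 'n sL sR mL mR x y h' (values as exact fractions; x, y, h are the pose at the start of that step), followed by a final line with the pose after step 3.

0 60/13 12/17 -666/221 -30/13 -3 5 W
1 30/17 30/17 -45/17 -15/17 -2 5 S
2 60/101 60/17 -6570/1717 -30/101 -2 6 E
3 3/4 15/17 -171/136 -3/8 -3 6 N
final -3 5 W

n=0: pose=(-3,5,W); sL=60/13, sR=12/17; mL=-666/221, mR=-30/13; mL+mR=-1176/221 → advance -1; mR−mL=12/17 → turn +1·90°
n=1: pose=(-2,5,S); sL=30/17, sR=30/17; mL=-45/17, mR=-15/17; mL+mR=-60/17 → advance -1; mR−mL=30/17 → turn +1·90°
n=2: pose=(-2,6,E); sL=60/101, sR=60/17; mL=-6570/1717, mR=-30/101; mL+mR=-7080/1717 → advance -1; mR−mL=60/17 → turn +1·90°
n=3: pose=(-3,6,N); sL=3/4, sR=15/17; mL=-171/136, mR=-3/8; mL+mR=-111/68 → advance -1; mR−mL=15/17 → turn +1·90°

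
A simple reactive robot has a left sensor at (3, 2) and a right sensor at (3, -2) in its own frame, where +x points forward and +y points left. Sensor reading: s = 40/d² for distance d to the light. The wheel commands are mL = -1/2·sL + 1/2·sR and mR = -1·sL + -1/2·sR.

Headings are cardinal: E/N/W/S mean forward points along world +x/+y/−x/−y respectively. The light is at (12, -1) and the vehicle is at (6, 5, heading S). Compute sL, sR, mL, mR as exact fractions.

left sensor world pos  = (8, 2); dL² = 25
right sensor world pos = (4, 2); dR² = 73
sL = 40/25 = 8/5
sR = 40/73 = 40/73
mL = -1/2·sL + 1/2·sR = -192/365
mR = -1·sL + -1/2·sR = -684/365

8/5 40/73 -192/365 -684/365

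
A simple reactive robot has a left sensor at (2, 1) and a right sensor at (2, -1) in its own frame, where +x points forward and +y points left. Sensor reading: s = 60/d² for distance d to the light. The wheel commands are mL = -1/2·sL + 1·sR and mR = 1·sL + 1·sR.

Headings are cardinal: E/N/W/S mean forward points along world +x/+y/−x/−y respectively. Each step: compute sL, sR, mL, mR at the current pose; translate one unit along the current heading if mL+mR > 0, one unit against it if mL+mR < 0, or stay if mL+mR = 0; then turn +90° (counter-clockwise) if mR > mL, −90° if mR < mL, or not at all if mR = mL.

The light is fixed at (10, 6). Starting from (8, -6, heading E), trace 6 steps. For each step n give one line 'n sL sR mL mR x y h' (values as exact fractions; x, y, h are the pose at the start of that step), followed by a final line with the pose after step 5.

n=0: pose=(8,-6,E); sL=60/121, sR=60/169; mL=2190/20449, mR=17400/20449; mL+mR=19590/20449 → advance +1; mR−mL=90/121 → turn +1·90°
n=1: pose=(9,-6,N); sL=15/26, sR=3/5; mL=81/260, mR=153/130; mL+mR=387/260 → advance +1; mR−mL=45/52 → turn +1·90°
n=2: pose=(9,-5,W); sL=20/51, sR=60/109; mL=1970/5559, mR=5240/5559; mL+mR=7210/5559 → advance +1; mR−mL=10/17 → turn +1·90°
n=3: pose=(8,-5,S); sL=6/17, sR=30/89; mL=243/1513, mR=1044/1513; mL+mR=1287/1513 → advance +1; mR−mL=9/17 → turn +1·90°
n=4: pose=(8,-6,E); sL=60/121, sR=60/169; mL=2190/20449, mR=17400/20449; mL+mR=19590/20449 → advance +1; mR−mL=90/121 → turn +1·90°
n=5: pose=(9,-6,N); sL=15/26, sR=3/5; mL=81/260, mR=153/130; mL+mR=387/260 → advance +1; mR−mL=45/52 → turn +1·90°

0 60/121 60/169 2190/20449 17400/20449 8 -6 E
1 15/26 3/5 81/260 153/130 9 -6 N
2 20/51 60/109 1970/5559 5240/5559 9 -5 W
3 6/17 30/89 243/1513 1044/1513 8 -5 S
4 60/121 60/169 2190/20449 17400/20449 8 -6 E
5 15/26 3/5 81/260 153/130 9 -6 N
final 9 -5 W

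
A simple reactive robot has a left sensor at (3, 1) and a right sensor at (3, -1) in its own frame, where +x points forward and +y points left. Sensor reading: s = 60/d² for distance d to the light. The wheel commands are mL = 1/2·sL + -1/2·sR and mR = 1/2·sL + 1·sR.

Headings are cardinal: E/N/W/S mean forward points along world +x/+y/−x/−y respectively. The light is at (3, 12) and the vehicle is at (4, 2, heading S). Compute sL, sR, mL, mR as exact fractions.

60/173 60/169 -120/29237 15450/29237

left sensor world pos  = (5, -1); dL² = 173
right sensor world pos = (3, -1); dR² = 169
sL = 60/173 = 60/173
sR = 60/169 = 60/169
mL = 1/2·sL + -1/2·sR = -120/29237
mR = 1/2·sL + 1·sR = 15450/29237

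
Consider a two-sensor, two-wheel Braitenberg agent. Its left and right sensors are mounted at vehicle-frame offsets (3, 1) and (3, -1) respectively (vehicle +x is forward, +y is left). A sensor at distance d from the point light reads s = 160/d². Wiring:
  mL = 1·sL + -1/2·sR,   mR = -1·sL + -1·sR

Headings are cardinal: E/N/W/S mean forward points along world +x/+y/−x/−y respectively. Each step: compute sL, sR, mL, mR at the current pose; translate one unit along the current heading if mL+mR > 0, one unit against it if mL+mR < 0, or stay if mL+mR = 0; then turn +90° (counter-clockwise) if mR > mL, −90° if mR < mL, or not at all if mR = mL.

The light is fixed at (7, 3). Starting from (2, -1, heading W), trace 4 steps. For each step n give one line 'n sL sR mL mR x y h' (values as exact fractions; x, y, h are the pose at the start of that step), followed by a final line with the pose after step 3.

0 160/89 160/73 4560/6497 -25920/6497 2 -1 W
1 80/13 16 -24/13 -288/13 3 -1 N
2 160/17 160/37 4560/629 -8640/629 3 -2 E
3 2 8/5 6/5 -18/5 2 -2 S
final 2 -1 W

n=0: pose=(2,-1,W); sL=160/89, sR=160/73; mL=4560/6497, mR=-25920/6497; mL+mR=-240/73 → advance -1; mR−mL=-30480/6497 → turn -1·90°
n=1: pose=(3,-1,N); sL=80/13, sR=16; mL=-24/13, mR=-288/13; mL+mR=-24 → advance -1; mR−mL=-264/13 → turn -1·90°
n=2: pose=(3,-2,E); sL=160/17, sR=160/37; mL=4560/629, mR=-8640/629; mL+mR=-240/37 → advance -1; mR−mL=-13200/629 → turn -1·90°
n=3: pose=(2,-2,S); sL=2, sR=8/5; mL=6/5, mR=-18/5; mL+mR=-12/5 → advance -1; mR−mL=-24/5 → turn -1·90°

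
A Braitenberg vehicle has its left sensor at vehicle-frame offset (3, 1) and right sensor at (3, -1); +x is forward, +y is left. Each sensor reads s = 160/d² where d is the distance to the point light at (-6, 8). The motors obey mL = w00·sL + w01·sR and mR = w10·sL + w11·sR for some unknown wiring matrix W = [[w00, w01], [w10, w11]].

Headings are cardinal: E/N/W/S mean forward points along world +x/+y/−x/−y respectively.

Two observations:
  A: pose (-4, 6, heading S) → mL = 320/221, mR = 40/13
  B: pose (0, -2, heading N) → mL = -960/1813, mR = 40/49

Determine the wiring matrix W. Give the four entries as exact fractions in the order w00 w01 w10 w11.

obs A: pose=(-4,6,S) → sL=80/17, sR=80/13, mL=320/221, mR=40/13
obs B: pose=(0,-2,N) → sL=80/37, sR=80/49, mL=-960/1813, mR=40/49
sensor matrix S = [[80/17, 80/13], [80/37, 80/49]]; det S = -2252800/400673
solve [mL_A; mL_B] = S·[w00; w01] and [mR_A; mR_B] = S·[w10; w11]:
  w00 = -1, w01 = 1, w10 = 0, w11 = 1/2

-1 1 0 1/2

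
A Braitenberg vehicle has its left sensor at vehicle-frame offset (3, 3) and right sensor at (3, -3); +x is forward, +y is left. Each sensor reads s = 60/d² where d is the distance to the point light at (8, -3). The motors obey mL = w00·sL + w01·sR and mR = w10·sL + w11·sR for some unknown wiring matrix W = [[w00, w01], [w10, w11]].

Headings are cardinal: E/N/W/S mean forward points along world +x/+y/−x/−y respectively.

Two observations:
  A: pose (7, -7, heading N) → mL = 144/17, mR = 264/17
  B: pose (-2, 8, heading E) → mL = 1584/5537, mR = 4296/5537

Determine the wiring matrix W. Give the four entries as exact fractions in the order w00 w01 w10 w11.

-1 1 1 1

obs A: pose=(7,-7,N) → sL=60/17, sR=12, mL=144/17, mR=264/17
obs B: pose=(-2,8,E) → sL=12/49, sR=60/113, mL=1584/5537, mR=4296/5537
sensor matrix S = [[60/17, 12], [12/49, 60/113]]; det S = -100224/94129
solve [mL_A; mL_B] = S·[w00; w01] and [mR_A; mR_B] = S·[w10; w11]:
  w00 = -1, w01 = 1, w10 = 1, w11 = 1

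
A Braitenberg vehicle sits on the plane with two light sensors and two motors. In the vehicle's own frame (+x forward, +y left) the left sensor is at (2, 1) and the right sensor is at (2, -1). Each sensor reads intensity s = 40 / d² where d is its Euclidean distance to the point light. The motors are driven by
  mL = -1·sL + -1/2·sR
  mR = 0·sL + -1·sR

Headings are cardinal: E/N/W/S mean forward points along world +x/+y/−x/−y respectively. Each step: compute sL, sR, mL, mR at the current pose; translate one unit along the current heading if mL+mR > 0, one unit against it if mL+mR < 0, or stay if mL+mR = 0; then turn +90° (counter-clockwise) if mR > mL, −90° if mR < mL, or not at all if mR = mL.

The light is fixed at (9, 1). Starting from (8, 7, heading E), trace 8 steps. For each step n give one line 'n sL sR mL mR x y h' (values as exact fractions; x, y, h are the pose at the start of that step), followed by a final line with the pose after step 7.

n=0: pose=(8,7,E); sL=4/5, sR=20/13; mL=-102/65, mR=-20/13; mL+mR=-202/65 → advance -1; mR−mL=2/65 → turn +1·90°
n=1: pose=(7,7,N); sL=40/73, sR=8/13; mL=-812/949, mR=-8/13; mL+mR=-1396/949 → advance -1; mR−mL=228/949 → turn +1·90°
n=2: pose=(7,6,W); sL=5/4, sR=10/13; mL=-85/52, mR=-10/13; mL+mR=-125/52 → advance -1; mR−mL=45/52 → turn +1·90°
n=3: pose=(8,6,S); sL=40/9, sR=40/13; mL=-700/117, mR=-40/13; mL+mR=-1060/117 → advance -1; mR−mL=340/117 → turn +1·90°
n=4: pose=(8,7,E); sL=4/5, sR=20/13; mL=-102/65, mR=-20/13; mL+mR=-202/65 → advance -1; mR−mL=2/65 → turn +1·90°
n=5: pose=(7,7,N); sL=40/73, sR=8/13; mL=-812/949, mR=-8/13; mL+mR=-1396/949 → advance -1; mR−mL=228/949 → turn +1·90°
n=6: pose=(7,6,W); sL=5/4, sR=10/13; mL=-85/52, mR=-10/13; mL+mR=-125/52 → advance -1; mR−mL=45/52 → turn +1·90°
n=7: pose=(8,6,S); sL=40/9, sR=40/13; mL=-700/117, mR=-40/13; mL+mR=-1060/117 → advance -1; mR−mL=340/117 → turn +1·90°

0 4/5 20/13 -102/65 -20/13 8 7 E
1 40/73 8/13 -812/949 -8/13 7 7 N
2 5/4 10/13 -85/52 -10/13 7 6 W
3 40/9 40/13 -700/117 -40/13 8 6 S
4 4/5 20/13 -102/65 -20/13 8 7 E
5 40/73 8/13 -812/949 -8/13 7 7 N
6 5/4 10/13 -85/52 -10/13 7 6 W
7 40/9 40/13 -700/117 -40/13 8 6 S
final 8 7 E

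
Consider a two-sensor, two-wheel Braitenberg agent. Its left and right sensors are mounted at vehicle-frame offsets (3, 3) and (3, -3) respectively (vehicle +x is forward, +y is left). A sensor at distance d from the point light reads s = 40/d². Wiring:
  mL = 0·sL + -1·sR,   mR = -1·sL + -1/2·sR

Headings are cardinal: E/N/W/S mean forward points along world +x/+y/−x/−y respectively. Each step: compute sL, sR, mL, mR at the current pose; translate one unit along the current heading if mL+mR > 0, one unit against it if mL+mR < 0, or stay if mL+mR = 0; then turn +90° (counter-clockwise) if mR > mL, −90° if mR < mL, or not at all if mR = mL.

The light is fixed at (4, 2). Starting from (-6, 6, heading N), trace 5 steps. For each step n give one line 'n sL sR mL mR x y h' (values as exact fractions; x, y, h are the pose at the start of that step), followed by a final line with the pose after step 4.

0 20/109 20/49 -20/49 -2070/5341 -6 6 N
1 40/169 8/41 -8/41 -2316/6929 -6 5 W
2 2/9 5/9 -5/9 -1/2 -5 5 N
3 8/29 40/169 -40/169 -1932/4901 -5 4 W
4 20/73 4/5 -4/5 -246/365 -4 4 N
final -4 3 W

n=0: pose=(-6,6,N); sL=20/109, sR=20/49; mL=-20/49, mR=-2070/5341; mL+mR=-4250/5341 → advance -1; mR−mL=110/5341 → turn +1·90°
n=1: pose=(-6,5,W); sL=40/169, sR=8/41; mL=-8/41, mR=-2316/6929; mL+mR=-3668/6929 → advance -1; mR−mL=-964/6929 → turn -1·90°
n=2: pose=(-5,5,N); sL=2/9, sR=5/9; mL=-5/9, mR=-1/2; mL+mR=-19/18 → advance -1; mR−mL=1/18 → turn +1·90°
n=3: pose=(-5,4,W); sL=8/29, sR=40/169; mL=-40/169, mR=-1932/4901; mL+mR=-3092/4901 → advance -1; mR−mL=-772/4901 → turn -1·90°
n=4: pose=(-4,4,N); sL=20/73, sR=4/5; mL=-4/5, mR=-246/365; mL+mR=-538/365 → advance -1; mR−mL=46/365 → turn +1·90°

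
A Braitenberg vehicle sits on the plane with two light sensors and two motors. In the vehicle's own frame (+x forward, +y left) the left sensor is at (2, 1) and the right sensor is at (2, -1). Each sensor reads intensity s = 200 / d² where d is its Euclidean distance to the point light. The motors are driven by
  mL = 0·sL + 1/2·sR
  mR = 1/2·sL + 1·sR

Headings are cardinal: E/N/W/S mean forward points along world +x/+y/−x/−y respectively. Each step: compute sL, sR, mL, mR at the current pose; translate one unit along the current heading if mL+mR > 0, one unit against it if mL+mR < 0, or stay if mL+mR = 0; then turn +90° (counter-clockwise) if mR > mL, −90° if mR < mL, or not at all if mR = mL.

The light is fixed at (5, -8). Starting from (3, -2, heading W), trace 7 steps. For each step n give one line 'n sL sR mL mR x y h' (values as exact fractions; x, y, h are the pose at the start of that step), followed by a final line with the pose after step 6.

n=0: pose=(3,-2,W); sL=200/41, sR=40/13; mL=20/13, mR=2940/533; mL+mR=3760/533 → advance +1; mR−mL=2120/533 → turn +1·90°
n=1: pose=(2,-2,S); sL=10, sR=25/4; mL=25/8, mR=45/4; mL+mR=115/8 → advance +1; mR−mL=65/8 → turn +1·90°
n=2: pose=(2,-3,E); sL=200/37, sR=200/17; mL=100/17, mR=9100/629; mL+mR=12800/629 → advance +1; mR−mL=5400/629 → turn +1·90°
n=3: pose=(3,-3,N); sL=100/29, sR=4; mL=2, mR=166/29; mL+mR=224/29 → advance +1; mR−mL=108/29 → turn +1·90°
n=4: pose=(3,-2,W); sL=200/41, sR=40/13; mL=20/13, mR=2940/533; mL+mR=3760/533 → advance +1; mR−mL=2120/533 → turn +1·90°
n=5: pose=(2,-2,S); sL=10, sR=25/4; mL=25/8, mR=45/4; mL+mR=115/8 → advance +1; mR−mL=65/8 → turn +1·90°
n=6: pose=(2,-3,E); sL=200/37, sR=200/17; mL=100/17, mR=9100/629; mL+mR=12800/629 → advance +1; mR−mL=5400/629 → turn +1·90°

0 200/41 40/13 20/13 2940/533 3 -2 W
1 10 25/4 25/8 45/4 2 -2 S
2 200/37 200/17 100/17 9100/629 2 -3 E
3 100/29 4 2 166/29 3 -3 N
4 200/41 40/13 20/13 2940/533 3 -2 W
5 10 25/4 25/8 45/4 2 -2 S
6 200/37 200/17 100/17 9100/629 2 -3 E
final 3 -3 N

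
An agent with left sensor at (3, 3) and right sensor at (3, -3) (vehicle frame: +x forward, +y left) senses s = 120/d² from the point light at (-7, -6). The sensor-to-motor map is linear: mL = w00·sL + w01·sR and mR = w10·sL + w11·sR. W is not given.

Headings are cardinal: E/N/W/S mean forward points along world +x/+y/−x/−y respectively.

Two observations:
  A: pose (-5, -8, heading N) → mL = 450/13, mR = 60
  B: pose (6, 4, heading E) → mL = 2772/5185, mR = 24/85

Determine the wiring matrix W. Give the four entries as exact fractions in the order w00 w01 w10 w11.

1/2 1 1 0

obs A: pose=(-5,-8,N) → sL=60, sR=60/13, mL=450/13, mR=60
obs B: pose=(6,4,E) → sL=24/85, sR=24/61, mL=2772/5185, mR=24/85
sensor matrix S = [[60, 60/13], [24/85, 24/61]]; det S = 300672/13481
solve [mL_A; mL_B] = S·[w00; w01] and [mR_A; mR_B] = S·[w10; w11]:
  w00 = 1/2, w01 = 1, w10 = 1, w11 = 0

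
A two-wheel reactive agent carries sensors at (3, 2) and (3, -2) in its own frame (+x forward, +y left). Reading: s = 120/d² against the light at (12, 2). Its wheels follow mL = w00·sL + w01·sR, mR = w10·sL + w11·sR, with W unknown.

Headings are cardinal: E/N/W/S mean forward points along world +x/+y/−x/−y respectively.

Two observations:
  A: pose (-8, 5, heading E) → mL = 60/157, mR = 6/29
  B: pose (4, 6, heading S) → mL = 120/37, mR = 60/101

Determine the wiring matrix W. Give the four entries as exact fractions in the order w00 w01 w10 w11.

1 0 0 1/2

obs A: pose=(-8,5,E) → sL=60/157, sR=12/29, mL=60/157, mR=6/29
obs B: pose=(4,6,S) → sL=120/37, sR=120/101, mL=120/37, mR=60/101
sensor matrix S = [[60/157, 12/29], [120/37, 120/101]]; det S = -15108480/17014561
solve [mL_A; mL_B] = S·[w00; w01] and [mR_A; mR_B] = S·[w10; w11]:
  w00 = 1, w01 = 0, w10 = 0, w11 = 1/2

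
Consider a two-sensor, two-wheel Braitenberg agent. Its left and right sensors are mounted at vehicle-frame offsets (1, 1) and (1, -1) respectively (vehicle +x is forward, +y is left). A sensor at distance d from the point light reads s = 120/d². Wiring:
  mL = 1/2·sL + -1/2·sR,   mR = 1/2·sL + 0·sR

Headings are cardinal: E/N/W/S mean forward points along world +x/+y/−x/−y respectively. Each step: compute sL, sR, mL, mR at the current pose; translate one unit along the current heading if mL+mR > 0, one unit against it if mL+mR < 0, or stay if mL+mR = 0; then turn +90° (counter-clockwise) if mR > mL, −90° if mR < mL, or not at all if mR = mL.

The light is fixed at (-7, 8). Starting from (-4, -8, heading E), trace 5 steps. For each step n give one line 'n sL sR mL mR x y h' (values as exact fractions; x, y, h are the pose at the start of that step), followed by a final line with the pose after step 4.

0 120/241 24/61 768/14701 60/241 -4 -8 E
1 20/39 12/25 16/975 10/39 -3 -8 N
2 24/53 24/41 -144/2173 12/53 -3 -7 W
3 15/34 6/13 -9/884 15/68 -4 -7 S
4 120/241 24/61 768/14701 60/241 -4 -8 E
final -3 -8 N

n=0: pose=(-4,-8,E); sL=120/241, sR=24/61; mL=768/14701, mR=60/241; mL+mR=4428/14701 → advance +1; mR−mL=12/61 → turn +1·90°
n=1: pose=(-3,-8,N); sL=20/39, sR=12/25; mL=16/975, mR=10/39; mL+mR=266/975 → advance +1; mR−mL=6/25 → turn +1·90°
n=2: pose=(-3,-7,W); sL=24/53, sR=24/41; mL=-144/2173, mR=12/53; mL+mR=348/2173 → advance +1; mR−mL=12/41 → turn +1·90°
n=3: pose=(-4,-7,S); sL=15/34, sR=6/13; mL=-9/884, mR=15/68; mL+mR=93/442 → advance +1; mR−mL=3/13 → turn +1·90°
n=4: pose=(-4,-8,E); sL=120/241, sR=24/61; mL=768/14701, mR=60/241; mL+mR=4428/14701 → advance +1; mR−mL=12/61 → turn +1·90°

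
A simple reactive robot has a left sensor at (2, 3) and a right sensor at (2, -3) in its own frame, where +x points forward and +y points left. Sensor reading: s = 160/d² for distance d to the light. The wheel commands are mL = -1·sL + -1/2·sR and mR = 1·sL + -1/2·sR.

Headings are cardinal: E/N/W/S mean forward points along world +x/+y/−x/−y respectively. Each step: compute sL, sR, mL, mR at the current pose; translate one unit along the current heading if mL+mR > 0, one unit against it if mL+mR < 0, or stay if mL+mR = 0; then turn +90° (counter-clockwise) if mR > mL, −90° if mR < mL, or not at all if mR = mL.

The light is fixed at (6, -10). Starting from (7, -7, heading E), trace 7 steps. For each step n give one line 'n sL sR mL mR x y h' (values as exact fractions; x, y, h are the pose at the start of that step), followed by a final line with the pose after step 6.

0 32/9 160/9 -112/9 -16/3 7 -7 E
1 80/17 80/17 -120/17 40/17 6 -7 N
2 32 160/29 -1008/29 848/29 6 -8 W
3 10 40 -30 -10 7 -8 S
4 32/9 160/9 -112/9 -16/3 7 -7 E
5 80/17 80/17 -120/17 40/17 6 -7 N
6 32 160/29 -1008/29 848/29 6 -8 W
final 7 -8 S

n=0: pose=(7,-7,E); sL=32/9, sR=160/9; mL=-112/9, mR=-16/3; mL+mR=-160/9 → advance -1; mR−mL=64/9 → turn +1·90°
n=1: pose=(6,-7,N); sL=80/17, sR=80/17; mL=-120/17, mR=40/17; mL+mR=-80/17 → advance -1; mR−mL=160/17 → turn +1·90°
n=2: pose=(6,-8,W); sL=32, sR=160/29; mL=-1008/29, mR=848/29; mL+mR=-160/29 → advance -1; mR−mL=64 → turn +1·90°
n=3: pose=(7,-8,S); sL=10, sR=40; mL=-30, mR=-10; mL+mR=-40 → advance -1; mR−mL=20 → turn +1·90°
n=4: pose=(7,-7,E); sL=32/9, sR=160/9; mL=-112/9, mR=-16/3; mL+mR=-160/9 → advance -1; mR−mL=64/9 → turn +1·90°
n=5: pose=(6,-7,N); sL=80/17, sR=80/17; mL=-120/17, mR=40/17; mL+mR=-80/17 → advance -1; mR−mL=160/17 → turn +1·90°
n=6: pose=(6,-8,W); sL=32, sR=160/29; mL=-1008/29, mR=848/29; mL+mR=-160/29 → advance -1; mR−mL=64 → turn +1·90°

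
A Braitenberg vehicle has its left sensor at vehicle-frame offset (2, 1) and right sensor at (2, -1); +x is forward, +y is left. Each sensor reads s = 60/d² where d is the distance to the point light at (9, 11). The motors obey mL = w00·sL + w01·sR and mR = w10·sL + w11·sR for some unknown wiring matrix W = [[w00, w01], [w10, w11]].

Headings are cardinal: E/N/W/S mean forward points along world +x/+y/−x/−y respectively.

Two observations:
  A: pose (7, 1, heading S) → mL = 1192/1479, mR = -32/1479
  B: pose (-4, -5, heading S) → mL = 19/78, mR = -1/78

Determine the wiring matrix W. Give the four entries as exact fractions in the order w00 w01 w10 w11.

1 1 -1 1

obs A: pose=(7,1,S) → sL=12/29, sR=20/51, mL=1192/1479, mR=-32/1479
obs B: pose=(-4,-5,S) → sL=5/39, sR=3/26, mL=19/78, mR=-1/78
sensor matrix S = [[12/29, 20/51], [5/39, 3/26]]; det S = -146/57681
solve [mL_A; mL_B] = S·[w00; w01] and [mR_A; mR_B] = S·[w10; w11]:
  w00 = 1, w01 = 1, w10 = -1, w11 = 1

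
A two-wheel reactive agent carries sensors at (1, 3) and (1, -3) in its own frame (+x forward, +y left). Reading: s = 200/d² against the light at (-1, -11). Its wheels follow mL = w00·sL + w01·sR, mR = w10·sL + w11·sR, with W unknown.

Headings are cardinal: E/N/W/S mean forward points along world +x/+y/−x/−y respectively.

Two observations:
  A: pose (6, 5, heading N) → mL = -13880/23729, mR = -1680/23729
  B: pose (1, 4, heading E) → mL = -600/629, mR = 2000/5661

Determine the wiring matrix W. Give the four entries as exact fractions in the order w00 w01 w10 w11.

-1/2 -1/2 -1/2 1/2

obs A: pose=(6,5,N) → sL=40/61, sR=200/389, mL=-13880/23729, mR=-1680/23729
obs B: pose=(1,4,E) → sL=200/333, sR=200/153, mL=-600/629, mR=2000/5661
sensor matrix S = [[40/61, 200/389], [200/333, 200/153]]; det S = 73664000/134329869
solve [mL_A; mL_B] = S·[w00; w01] and [mR_A; mR_B] = S·[w10; w11]:
  w00 = -1/2, w01 = -1/2, w10 = -1/2, w11 = 1/2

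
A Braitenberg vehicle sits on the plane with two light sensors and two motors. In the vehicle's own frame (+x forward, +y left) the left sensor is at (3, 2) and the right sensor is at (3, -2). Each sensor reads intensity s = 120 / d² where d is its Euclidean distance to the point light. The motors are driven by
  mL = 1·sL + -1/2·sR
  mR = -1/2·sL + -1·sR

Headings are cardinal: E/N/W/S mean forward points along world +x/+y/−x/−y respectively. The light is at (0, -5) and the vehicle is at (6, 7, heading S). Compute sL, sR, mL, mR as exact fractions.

24/29 120/97 588/2813 -4644/2813

left sensor world pos  = (8, 4); dL² = 145
right sensor world pos = (4, 4); dR² = 97
sL = 120/145 = 24/29
sR = 120/97 = 120/97
mL = 1·sL + -1/2·sR = 588/2813
mR = -1/2·sL + -1·sR = -4644/2813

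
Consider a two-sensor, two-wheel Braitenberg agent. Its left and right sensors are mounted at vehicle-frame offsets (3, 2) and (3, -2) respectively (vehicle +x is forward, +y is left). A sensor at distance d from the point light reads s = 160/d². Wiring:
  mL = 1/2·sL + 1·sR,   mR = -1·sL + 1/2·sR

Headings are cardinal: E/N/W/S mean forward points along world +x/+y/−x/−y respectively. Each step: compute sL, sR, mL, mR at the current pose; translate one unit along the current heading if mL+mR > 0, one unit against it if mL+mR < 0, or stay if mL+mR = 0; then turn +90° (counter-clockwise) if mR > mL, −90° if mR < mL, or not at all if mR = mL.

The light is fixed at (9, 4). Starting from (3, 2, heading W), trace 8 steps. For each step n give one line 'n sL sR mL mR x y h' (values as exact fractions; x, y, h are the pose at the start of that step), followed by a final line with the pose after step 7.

0 160/97 160/81 22000/7857 -5200/7857 3 2 W
1 80/41 80/13 3800/533 600/533 2 2 N
2 160/17 32/5 944/85 -528/85 2 3 E
3 5 2 9/2 -4 3 3 S
4 160/97 160/81 22000/7857 -5200/7857 3 2 W
5 80/41 80/13 3800/533 600/533 2 2 N
6 160/17 32/5 944/85 -528/85 2 3 E
7 5 2 9/2 -4 3 3 S
final 3 2 W

n=0: pose=(3,2,W); sL=160/97, sR=160/81; mL=22000/7857, mR=-5200/7857; mL+mR=5600/2619 → advance +1; mR−mL=-27200/7857 → turn -1·90°
n=1: pose=(2,2,N); sL=80/41, sR=80/13; mL=3800/533, mR=600/533; mL+mR=4400/533 → advance +1; mR−mL=-3200/533 → turn -1·90°
n=2: pose=(2,3,E); sL=160/17, sR=32/5; mL=944/85, mR=-528/85; mL+mR=416/85 → advance +1; mR−mL=-1472/85 → turn -1·90°
n=3: pose=(3,3,S); sL=5, sR=2; mL=9/2, mR=-4; mL+mR=1/2 → advance +1; mR−mL=-17/2 → turn -1·90°
n=4: pose=(3,2,W); sL=160/97, sR=160/81; mL=22000/7857, mR=-5200/7857; mL+mR=5600/2619 → advance +1; mR−mL=-27200/7857 → turn -1·90°
n=5: pose=(2,2,N); sL=80/41, sR=80/13; mL=3800/533, mR=600/533; mL+mR=4400/533 → advance +1; mR−mL=-3200/533 → turn -1·90°
n=6: pose=(2,3,E); sL=160/17, sR=32/5; mL=944/85, mR=-528/85; mL+mR=416/85 → advance +1; mR−mL=-1472/85 → turn -1·90°
n=7: pose=(3,3,S); sL=5, sR=2; mL=9/2, mR=-4; mL+mR=1/2 → advance +1; mR−mL=-17/2 → turn -1·90°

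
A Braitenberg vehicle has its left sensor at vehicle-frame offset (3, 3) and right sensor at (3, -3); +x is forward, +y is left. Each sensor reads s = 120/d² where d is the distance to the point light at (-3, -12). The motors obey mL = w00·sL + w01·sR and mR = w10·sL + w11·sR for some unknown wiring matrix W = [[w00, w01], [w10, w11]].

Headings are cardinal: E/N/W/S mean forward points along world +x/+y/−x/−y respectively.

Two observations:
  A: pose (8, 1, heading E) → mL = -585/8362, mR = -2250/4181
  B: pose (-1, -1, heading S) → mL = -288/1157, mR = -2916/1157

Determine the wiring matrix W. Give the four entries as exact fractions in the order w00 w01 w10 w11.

1/2 -1/2 -1/2 -1

obs A: pose=(8,1,E) → sL=30/113, sR=15/37, mL=-585/8362, mR=-2250/4181
obs B: pose=(-1,-1,S) → sL=120/89, sR=24/13, mL=-288/1157, mR=-2916/1157
sensor matrix S = [[30/113, 15/37], [120/89, 24/13]]; det S = -273240/4837417
solve [mL_A; mL_B] = S·[w00; w01] and [mR_A; mR_B] = S·[w10; w11]:
  w00 = 1/2, w01 = -1/2, w10 = -1/2, w11 = -1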